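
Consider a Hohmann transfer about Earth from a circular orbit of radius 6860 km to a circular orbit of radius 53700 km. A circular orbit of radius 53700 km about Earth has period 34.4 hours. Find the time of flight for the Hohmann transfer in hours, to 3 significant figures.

From Kepler's third law T² = 4π²r³/μ at r = 53700 km, T = 34.4 hours = 34.4 × 3600 s = 1.2384×10^5 s: μ = 4π²r³/T² = 3.98621×10^5 km³/s².
Semi-major axis of the transfer orbit: a_t = (6860 + 53700)/2 = 30280 km.
By Kepler's third law the transfer-orbit period is T = 2π√(a_t³/μ), so t = T/2 = 26220 s.
Converting: 26220 s ÷ 3600 s/hour = 7.28 hours.

t = 7.28 hours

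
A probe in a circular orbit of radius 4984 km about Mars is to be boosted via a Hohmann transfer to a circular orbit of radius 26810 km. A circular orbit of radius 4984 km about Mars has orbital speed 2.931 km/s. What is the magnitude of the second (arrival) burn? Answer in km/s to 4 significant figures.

Δv₂ = 0.5561 km/s

From the circular-orbit relation v² = μ/r at r = 4984 km: μ = v²r = (2.931)² × 4984 = 42816.4 km³/s².
Semi-major axis of the transfer orbit: a_t = (4984 + 26810)/2 = 15897 km.
On the circular orbit at r = 26810 km, v_c = √(μ/r) = 1.2637 km/s.
Vis-viva on the transfer ellipse at r = 26810 km gives v_t = √[μ(2/r − 1/a_t)] = 0.70760 km/s.
Δv₂ = |v_t − v_c| = |0.70760 − 1.2637| = 0.5561 km/s.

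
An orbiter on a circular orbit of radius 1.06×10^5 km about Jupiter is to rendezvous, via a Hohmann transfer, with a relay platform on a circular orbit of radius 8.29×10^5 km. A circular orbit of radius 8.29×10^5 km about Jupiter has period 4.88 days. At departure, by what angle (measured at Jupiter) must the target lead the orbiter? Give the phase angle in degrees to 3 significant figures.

From Kepler's third law T² = 4π²r³/μ at r = 8.29×10^5 km, T = 4.88 days = 4.88 × 86400 s = 4.21632×10^5 s: μ = 4π²r³/T² = 1.26519×10^8 km³/s².
Transfer-ellipse semi-major axis a_t = (r₁ + r₂)/2 = (1.060×10^5 + 8.290×10^5)/2 = 4.675×10^5 km.
The half-period of the transfer ellipse is t = π√(a_t³/μ) = 89278 s.
Target angular speed ω₂ = √(μ/r₂³) = 1.4902×10^-5 rad/s.
Angle swept by the target during transfer: ω₂·t = 1.3304 rad = 76.23°.
The orbiter traverses 180° on the transfer ellipse, so the target must lead by 180° − 76.23° = 104°.

φ = 104°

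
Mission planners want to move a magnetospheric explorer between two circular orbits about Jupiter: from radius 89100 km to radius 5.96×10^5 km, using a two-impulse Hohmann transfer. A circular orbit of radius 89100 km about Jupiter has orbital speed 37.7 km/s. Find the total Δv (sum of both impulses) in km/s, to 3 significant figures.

Δv = 19.2 km/s

From the circular-orbit relation v² = μ/r at r = 89100 km: μ = v²r = (37.7)² × 89100 = 1.26637×10^8 km³/s².
The Hohmann ellipse has a_t = (r₁ + r₂)/2 = 3.4255×10^5 km.
At r₁ the circular-orbit speed is v₁ = √(μ/r₁) = 37.70 km/s.
On the transfer ellipse at r₁, vis-viva gives v_p = √[μ(2/r₁ − 1/a_t)] = 49.73 km/s.
First burn Δv₁ = |v_p − v₁| = 12.03 km/s.
At r₂, v₂ = √(μ/r₂) = 14.5766 km/s.
Transfer-orbit speed at r₂: v_a = √[μ(2/r₂ − 1/a_t)] = 7.43419 km/s.
Second burn Δv₂ = |v₂ − v_a| = 7.142 km/s.
Δv = Δv₁ + Δv₂ = 12.03 + 7.142 = 19.17 km/s.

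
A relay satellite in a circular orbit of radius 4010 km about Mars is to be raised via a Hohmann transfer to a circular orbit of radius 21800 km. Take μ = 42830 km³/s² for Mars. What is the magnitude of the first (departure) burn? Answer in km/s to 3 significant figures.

Transfer-ellipse semi-major axis a_t = (r₁ + r₂)/2 = (4010 + 21800)/2 = 12905 km.
On the circular orbit at r = 4010 km, v_c = √(μ/r) = 3.26815 km/s.
Vis-viva on the transfer ellipse at r = 4010 km gives v_t = √[μ(2/r − 1/a_t)] = 4.24767 km/s.
Δv₁ = |v_t − v_c| = |4.24767 − 3.26815| = 0.9795 km/s.

Δv₁ = 0.980 km/s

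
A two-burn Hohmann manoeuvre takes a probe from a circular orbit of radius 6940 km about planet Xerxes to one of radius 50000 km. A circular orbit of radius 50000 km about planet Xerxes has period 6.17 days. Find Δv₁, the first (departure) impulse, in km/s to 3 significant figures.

Δv₁ = 0.514 km/s

From Kepler's third law T² = 4π²r³/μ at r = 50000 km, T = 6.17 days = 6.17 × 86400 s = 5.33088×10^5 s: μ = 4π²r³/T² = 17364.9 km³/s².
The Hohmann ellipse has a_t = (r₁ + r₂)/2 = 28470 km.
Circular speed at r = 6940 km: v_c = √(μ/r) = 1.5818 km/s.
Transfer-orbit speed at the same r (vis-viva, a = a_t): v_t = √[μ(2/r − 1/a_t)] = 2.0963 km/s.
Δv₁ = |v_t − v_c| = |2.0963 − 1.5818| = 0.5145 km/s.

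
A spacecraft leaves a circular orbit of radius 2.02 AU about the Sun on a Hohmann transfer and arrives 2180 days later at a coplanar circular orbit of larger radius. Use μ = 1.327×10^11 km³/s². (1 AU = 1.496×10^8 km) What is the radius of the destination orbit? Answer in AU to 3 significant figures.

In km: r₁ = 2.02 × 1.496×10^8 = 3.02192×10^8 km.
Transfer time t = 2180 days = 1.88352×10^8 s, and t = π√(a_t³/μ).
So a_t = (μ t²/π²)^(1/3) = (1.327×10^11 × (1.88352×10^8)² / π²)^(1/3) = 7.8133×10^8 km.
Since a_t = (r₁ + r₂)/2, r₂ = 2a_t − r₁ = 2×7.8133×10^8 − 3.02192×10^8 = 1.260468×10^9 km.
In AU: r₂ = 1.260468×10^9 / 1.496×10^8 = 8.43 AU.

r₂ = 8.43 AU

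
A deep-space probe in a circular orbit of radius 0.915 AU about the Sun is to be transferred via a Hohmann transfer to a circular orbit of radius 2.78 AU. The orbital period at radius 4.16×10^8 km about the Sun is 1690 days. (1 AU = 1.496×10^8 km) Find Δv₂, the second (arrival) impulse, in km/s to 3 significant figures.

Δv₂ = 5.30 km/s

From Kepler's third law T² = 4π²r³/μ at r = 4.16×10^8 km, T = 1690 days = 1690 × 86400 s = 1.46016×10^8 s: μ = 4π²r³/T² = 1.33303×10^11 km³/s².
In km: r₁ = 0.915 × 1.496×10^8 = 1.36884×10^8 km; r₂ = 2.78 × 1.496×10^8 = 4.15888×10^8 km.
Transfer-ellipse semi-major axis a_t = (r₁ + r₂)/2 = (1.36884×10^8 + 4.15888×10^8)/2 = 2.76386×10^8 km.
Circular speed at r = 4.15888×10^8 km: v_c = √(μ/r) = 17.903 km/s.
Vis-viva on the transfer ellipse at r = 4.15888×10^8 km gives v_t = √[μ(2/r − 1/a_t)] = 12.599 km/s.
Δv₂ = |v_t − v_c| = |12.599 − 17.903| = 5.304 km/s.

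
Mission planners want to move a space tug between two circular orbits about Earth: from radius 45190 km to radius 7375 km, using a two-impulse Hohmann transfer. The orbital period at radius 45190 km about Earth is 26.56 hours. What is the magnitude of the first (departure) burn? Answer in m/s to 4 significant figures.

From Kepler's third law T² = 4π²r³/μ at r = 45190 km, T = 26.56 hours = 26.56 × 3600 s = 95616 s: μ = 4π²r³/T² = 3.98498×10^5 km³/s².
Transfer-ellipse semi-major axis a_t = (r₁ + r₂)/2 = (45190 + 7375)/2 = 26282.5 km.
Circular speed at r = 45190 km: v_c = √(μ/r) = 2.970 km/s.
Transfer-orbit speed at the same r (vis-viva, a = a_t): v_t = √[μ(2/r − 1/a_t)] = 1.573 km/s.
Δv₁ = |v_t − v_c| = |1.573 − 2.970| = 1.397 km/s.

Δv₁ = 1397 m/s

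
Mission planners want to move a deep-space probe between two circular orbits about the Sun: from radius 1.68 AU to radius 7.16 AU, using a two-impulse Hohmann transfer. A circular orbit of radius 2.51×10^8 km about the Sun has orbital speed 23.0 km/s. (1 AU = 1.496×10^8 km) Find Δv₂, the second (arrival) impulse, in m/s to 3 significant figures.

Δv₂ = 4270 m/s

From the circular-orbit relation v² = μ/r at r = 2.51×10^8 km: μ = v²r = (23.0)² × 2.51×10^8 = 1.32779×10^11 km³/s².
In km: r₁ = 1.68 × 1.496×10^8 = 2.51328×10^8 km; r₂ = 7.16 × 1.496×10^8 = 1.071136×10^9 km.
Semi-major axis of the transfer orbit: a_t = (2.51328×10^8 + 1.071136×10^9)/2 = 6.61232×10^8 km.
On the circular orbit at r = 1.071136×10^9 km, v_c = √(μ/r) = 11.134 km/s.
Vis-viva on the transfer ellipse at r = 1.071136×10^9 km gives v_t = √[μ(2/r − 1/a_t)] = 6.8641 km/s.
Δv₂ = |v_t − v_c| = |6.8641 − 11.134| = 4.270 km/s.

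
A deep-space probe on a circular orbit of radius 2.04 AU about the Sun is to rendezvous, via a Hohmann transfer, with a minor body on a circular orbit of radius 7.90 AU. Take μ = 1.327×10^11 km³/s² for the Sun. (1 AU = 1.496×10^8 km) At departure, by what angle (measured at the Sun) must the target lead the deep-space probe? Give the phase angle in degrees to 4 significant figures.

In km: r₁ = 2.04 × 1.496×10^8 = 3.05184×10^8 km; r₂ = 7.90 × 1.496×10^8 = 1.18184×10^9 km.
The Hohmann ellipse has a_t = (r₁ + r₂)/2 = 7.43512×10^8 km.
The half-period of the transfer ellipse is t = π√(a_t³/μ) = 1.7484×10^8 s.
The target's mean motion on its circular orbit is ω₂ = √(μ/r₂³) = 8.9660×10^-9 rad/s.
Angle swept by the target during transfer: ω₂·t = 1.5676 rad = 89.82°.
The deep-space probe traverses 180° on the transfer ellipse, so the target must lead by 180° − 89.82° = 90.18°.

φ = 90.18°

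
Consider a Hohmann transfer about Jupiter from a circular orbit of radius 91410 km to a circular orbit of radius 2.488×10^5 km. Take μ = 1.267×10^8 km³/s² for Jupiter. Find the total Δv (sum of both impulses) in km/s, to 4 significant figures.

Δv = 13.82 km/s

Transfer-ellipse semi-major axis a_t = (r₁ + r₂)/2 = (91410 + 2.488×10^5)/2 = 1.70105×10^5 km.
Circular speed at r₁: v₁ = √(μ/r₁) = √(1.267×10^8/91410) = 37.2299 km/s.
On the transfer ellipse at r₁, vis-viva equation gives v_p = √[μ(2/r₁ − 1/a_t)] = 45.0255 km/s.
First burn Δv₁ = |v_p − v₁| = 7.796 km/s.
Circular speed at r₂: v₂ = √(μ/r₂) = 22.5664 km/s.
Transfer-orbit speed at r₂: v_a = √[μ(2/r₂ − 1/a_t)] = 16.5425 km/s.
Second burn Δv₂ = |v₂ − v_a| = 6.024 km/s.
Δv = Δv₁ + Δv₂ = 7.796 + 6.024 = 13.82 km/s.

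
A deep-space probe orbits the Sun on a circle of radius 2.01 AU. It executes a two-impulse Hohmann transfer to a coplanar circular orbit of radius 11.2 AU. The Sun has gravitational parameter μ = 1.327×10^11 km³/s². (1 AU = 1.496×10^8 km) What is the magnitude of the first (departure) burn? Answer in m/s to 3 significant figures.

Δv₁ = 6350 m/s

In km: r₁ = 2.01 × 1.496×10^8 = 3.00696×10^8 km; r₂ = 11.2 × 1.496×10^8 = 1.67552×10^9 km.
The Hohmann ellipse has a_t = (r₁ + r₂)/2 = 9.88108×10^8 km.
Circular speed at r = 3.00696×10^8 km: v_c = √(μ/r) = 21.007 km/s.
Transfer-orbit speed at the same r (vis-viva, a = a_t): v_t = √[μ(2/r − 1/a_t)] = 27.355 km/s.
Δv₁ = |v_t − v_c| = |27.355 − 21.007| = 6.348 km/s.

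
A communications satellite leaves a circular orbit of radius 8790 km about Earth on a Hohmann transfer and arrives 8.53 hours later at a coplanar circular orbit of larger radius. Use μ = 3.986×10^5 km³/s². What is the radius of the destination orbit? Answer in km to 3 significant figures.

Transfer time t = 8.53 hours = 30708 s, and t = π√(a_t³/μ).
So a_t = (μ t²/π²)^(1/3) = (3.986×10^5 × (30708)² / π²)^(1/3) = 33644 km.
Since a_t = (r₁ + r₂)/2, r₂ = 2a_t − r₁ = 2×33644 − 8790 = 58498 km.

r₂ = 58500 km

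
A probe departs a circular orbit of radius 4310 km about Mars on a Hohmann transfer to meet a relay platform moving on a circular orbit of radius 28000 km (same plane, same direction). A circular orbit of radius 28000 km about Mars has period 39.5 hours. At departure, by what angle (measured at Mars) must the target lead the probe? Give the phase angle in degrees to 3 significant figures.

φ = 101°

From Kepler's third law T² = 4π²r³/μ at r = 28000 km, T = 39.5 hours = 39.5 × 3600 s = 1.422×10^5 s: μ = 4π²r³/T² = 42858.3 km³/s².
Transfer-ellipse semi-major axis a_t = (r₁ + r₂)/2 = (4310 + 28000)/2 = 16155 km.
Transfer time t = π√(a_t³/μ) = 31159.7 s.
Target angular speed ω₂ = √(μ/r₂³) = 4.41856×10^-5 rad/s.
Angle swept by the target during transfer: ω₂·t = 1.37681 rad = 78.89°.
The probe traverses 180° on the transfer ellipse, so the target must lead by 180° − 78.89° = 101°.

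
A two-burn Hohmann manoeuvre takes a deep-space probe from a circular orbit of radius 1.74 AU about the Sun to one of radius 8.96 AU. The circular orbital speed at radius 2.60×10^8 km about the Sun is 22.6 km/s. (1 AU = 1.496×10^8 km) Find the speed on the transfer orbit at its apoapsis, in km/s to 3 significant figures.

From the circular-orbit relation v² = μ/r at r = 2.60×10^8 km: μ = v²r = (22.6)² × 2.60×10^8 = 1.32798×10^11 km³/s².
In km: r₁ = 1.74 × 1.496×10^8 = 2.60304×10^8 km; r₂ = 8.96 × 1.496×10^8 = 1.340416×10^9 km.
The Hohmann ellipse has a_t = (r₁ + r₂)/2 = 8.0036×10^8 km.
At apoapsis, r = 1.340416×10^9 km.
Vis-viva: v = √[μ(2/r − 1/a_t)] = √[1.32798×10^11 × (2/1.340416×10^9 − 1/8.0036×10^8)] = 5.676 km/s.

v = 5.68 km/s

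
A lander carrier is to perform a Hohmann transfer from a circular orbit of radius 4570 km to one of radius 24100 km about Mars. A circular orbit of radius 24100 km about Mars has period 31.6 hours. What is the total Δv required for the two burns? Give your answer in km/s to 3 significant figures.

From Kepler's third law T² = 4π²r³/μ at r = 24100 km, T = 31.6 hours = 31.6 × 3600 s = 1.1376×10^5 s: μ = 4π²r³/T² = 42700.4 km³/s².
Semi-major axis of the transfer orbit: a_t = (4570 + 24100)/2 = 14335 km.
Circular speed at r₁: v₁ = √(μ/r₁) = √(42700.4/4570) = 3.0567 km/s.
On the transfer ellipse at r₁, vis-viva equation gives v_p = √[μ(2/r₁ − 1/a_t)] = 3.9634 km/s.
First burn Δv₁ = |v_p − v₁| = 0.9067 km/s.
At r₂, v₂ = √(μ/r₂) = 1.3311 km/s.
Transfer-orbit speed at r₂: v_a = √[μ(2/r₂ − 1/a_t)] = 0.75157 km/s.
Second burn Δv₂ = |v₂ − v_a| = 0.5795 km/s.
Δv = Δv₁ + Δv₂ = 0.9067 + 0.5795 = 1.486 km/s.

Δv = 1.49 km/s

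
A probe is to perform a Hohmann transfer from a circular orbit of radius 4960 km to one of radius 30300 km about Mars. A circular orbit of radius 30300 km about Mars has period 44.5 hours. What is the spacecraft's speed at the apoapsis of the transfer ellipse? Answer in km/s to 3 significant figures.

From Kepler's third law T² = 4π²r³/μ at r = 30300 km, T = 44.5 hours = 44.5 × 3600 s = 1.602×10^5 s: μ = 4π²r³/T² = 42792.0 km³/s².
Semi-major axis of the transfer orbit: a_t = (4960 + 30300)/2 = 17630 km.
At apoapsis, r = 30300 km.
Applying v² = μ(2/r − 1/a_t): v = 0.6303 km/s.

v = 0.630 km/s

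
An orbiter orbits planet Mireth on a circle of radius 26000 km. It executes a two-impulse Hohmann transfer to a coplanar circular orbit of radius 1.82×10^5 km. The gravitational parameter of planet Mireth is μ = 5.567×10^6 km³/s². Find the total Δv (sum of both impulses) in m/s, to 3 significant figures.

The Hohmann ellipse has a_t = (r₁ + r₂)/2 = 1.040×10^5 km.
Circular speed at r₁: v₁ = √(μ/r₁) = √(5.567×10^6/26000) = 14.63268 km/s.
On the transfer ellipse at r₁, vis-viva gives v_p = √[μ(2/r₁ − 1/a_t)] = 19.35722 km/s.
First burn Δv₁ = |v_p − v₁| = 4.725 km/s.
Circular speed at r₂: v₂ = √(μ/r₂) = 5.5306 km/s.
Transfer-orbit speed at r₂: v_a = √[μ(2/r₂ − 1/a_t)] = 2.7653 km/s.
Second burn Δv₂ = |v₂ − v_a| = 2.765 km/s.
Δv = Δv₁ + Δv₂ = 4.725 + 2.765 = 7.490 km/s.

Δv = 7490 m/s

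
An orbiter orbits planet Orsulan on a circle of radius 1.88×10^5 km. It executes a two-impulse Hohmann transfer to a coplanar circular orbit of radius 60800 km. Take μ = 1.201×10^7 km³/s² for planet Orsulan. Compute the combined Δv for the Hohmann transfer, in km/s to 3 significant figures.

The Hohmann ellipse has a_t = (r₁ + r₂)/2 = 1.244×10^5 km.
At r₁ the circular-orbit speed is v₁ = √(μ/r₁) = 7.993 km/s.
On the transfer ellipse at r₁, v² = μ(2/r − 1/a) gives v_a = √[μ(2/r₁ − 1/a_t)] = 5.588 km/s.
First burn Δv₁ = |v_a − v₁| = 2.405 km/s.
At r₂, v₂ = √(μ/r₂) = 14.055 km/s.
Transfer-orbit speed at r₂: v_p = √[μ(2/r₂ − 1/a_t)] = 17.278 km/s.
Second burn Δv₂ = |v₂ − v_p| = 3.223 km/s.
Total Δv = Δv₁ + Δv₂ = 5.628 km/s.

Δv = 5.63 km/s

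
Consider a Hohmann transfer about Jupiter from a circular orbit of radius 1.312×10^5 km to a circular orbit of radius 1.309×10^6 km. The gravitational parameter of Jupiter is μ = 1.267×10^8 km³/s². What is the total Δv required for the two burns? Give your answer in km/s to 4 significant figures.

Δv = 16.46 km/s

Semi-major axis of the transfer orbit: a_t = (1.312×10^5 + 1.309×10^6)/2 = 7.201×10^5 km.
Circular speed at r₁: v₁ = √(μ/r₁) = √(1.267×10^8/1.312×10^5) = 31.08 km/s.
Transfer-orbit speed at r₁ (vis-viva equation): v_p = √[μ(2/r₁ − 1/a_t)] = 41.90 km/s.
First burn Δv₁ = |v_p − v₁| = 10.82 km/s.
Circular speed at r₂: v₂ = √(μ/r₂) = 9.838 km/s.
Transfer-orbit speed at r₂: v_a = √[μ(2/r₂ − 1/a_t)] = 4.199 km/s.
Second burn Δv₂ = |v₂ − v_a| = 5.639 km/s.
Total Δv = Δv₁ + Δv₂ = 16.46 km/s.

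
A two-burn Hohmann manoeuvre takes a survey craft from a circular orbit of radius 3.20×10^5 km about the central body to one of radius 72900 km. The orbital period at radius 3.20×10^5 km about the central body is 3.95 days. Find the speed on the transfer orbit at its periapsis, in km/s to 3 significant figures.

From Kepler's third law T² = 4π²r³/μ at r = 3.20×10^5 km, T = 3.95 days = 3.95 × 86400 s = 3.4128×10^5 s: μ = 4π²r³/T² = 1.11068×10^7 km³/s².
Semi-major axis of the transfer orbit: a_t = (3.200×10^5 + 72900)/2 = 1.9645×10^5 km.
The periapsis of the transfer ellipse is at r = 72900 km.
Vis-viva: v = √[μ(2/r − 1/a_t)] = √[1.11068×10^7 × (2/72900 − 1/1.9645×10^5)] = 15.75 km/s.

v = 15.8 km/s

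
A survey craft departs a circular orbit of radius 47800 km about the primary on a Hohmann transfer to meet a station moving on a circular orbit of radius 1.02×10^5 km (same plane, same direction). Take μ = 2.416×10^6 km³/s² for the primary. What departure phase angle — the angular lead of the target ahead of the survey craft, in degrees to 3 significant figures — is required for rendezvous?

The Hohmann ellipse has a_t = (r₁ + r₂)/2 = 74900 km.
The half-period of the transfer ellipse is t = π√(a_t³/μ) = 41430 s.
The target's mean motion on its circular orbit is ω₂ = √(μ/r₂³) = 4.771×10^-5 rad/s.
Angle swept by the target during transfer: ω₂·t = 1.977 rad = 113.3°.
Arrival is 180° from departure on the ellipse, so φ = 180° − 113.3° = 66.7°.

φ = 66.7°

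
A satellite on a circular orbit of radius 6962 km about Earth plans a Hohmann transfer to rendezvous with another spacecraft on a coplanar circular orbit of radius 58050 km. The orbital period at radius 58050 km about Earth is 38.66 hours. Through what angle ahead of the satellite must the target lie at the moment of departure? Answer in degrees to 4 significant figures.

φ = 104.6°

From Kepler's third law T² = 4π²r³/μ at r = 58050 km, T = 38.66 hours = 38.66 × 3600 s = 1.39176×10^5 s: μ = 4π²r³/T² = 3.98692×10^5 km³/s².
Transfer-ellipse semi-major axis a_t = (r₁ + r₂)/2 = (6962 + 58050)/2 = 32506 km.
Transfer time t = π√(a_t³/μ) = 29159 s.
Target angular speed ω₂ = √(μ/r₂³) = 4.5146×10^-5 rad/s.
Angle swept by the target during transfer: ω₂·t = 1.3164 rad = 75.42°.
The satellite traverses 180° on the transfer ellipse, so the target must lead by 180° − 75.42° = 104.6°.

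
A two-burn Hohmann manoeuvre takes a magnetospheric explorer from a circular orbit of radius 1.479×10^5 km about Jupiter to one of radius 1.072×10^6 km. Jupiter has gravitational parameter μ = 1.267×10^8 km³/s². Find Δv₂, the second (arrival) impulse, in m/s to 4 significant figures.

Δv₂ = 5518 m/s

Semi-major axis of the transfer orbit: a_t = (1.479×10^5 + 1.072×10^6)/2 = 6.0995×10^5 km.
Circular speed at r = 1.072×10^6 km: v_c = √(μ/r) = 10.8715 km/s.
Vis-viva on the transfer ellipse at r = 1.072×10^6 km gives v_t = √[μ(2/r − 1/a_t)] = 5.35338 km/s.
Δv₂ = |v_t − v_c| = |5.35338 − 10.8715| = 5.518 km/s.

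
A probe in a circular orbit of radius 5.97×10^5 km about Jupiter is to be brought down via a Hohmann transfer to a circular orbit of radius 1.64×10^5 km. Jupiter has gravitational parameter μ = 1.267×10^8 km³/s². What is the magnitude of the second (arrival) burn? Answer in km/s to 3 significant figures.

Δv₂ = 7.02 km/s

Semi-major axis of the transfer orbit: a_t = (5.970×10^5 + 1.640×10^5)/2 = 3.805×10^5 km.
On the circular orbit at r = 1.640×10^5 km, v_c = √(μ/r) = 27.795 km/s.
Vis-viva on the transfer ellipse at r = 1.640×10^5 km gives v_t = √[μ(2/r − 1/a_t)] = 34.816 km/s.
Δv₂ = |v_t − v_c| = |34.816 − 27.795| = 7.021 km/s.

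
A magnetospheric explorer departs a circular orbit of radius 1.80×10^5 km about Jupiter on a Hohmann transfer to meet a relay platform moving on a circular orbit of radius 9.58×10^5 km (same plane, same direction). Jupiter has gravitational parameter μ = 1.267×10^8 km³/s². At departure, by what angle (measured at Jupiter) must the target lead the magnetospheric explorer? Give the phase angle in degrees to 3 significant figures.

φ = 97.6°

Transfer-ellipse semi-major axis a_t = (r₁ + r₂)/2 = (1.800×10^5 + 9.580×10^5)/2 = 5.690×10^5 km.
The half-period of the transfer ellipse is t = π√(a_t³/μ) = 1.198×10^5 s.
Target angular speed ω₂ = √(μ/r₂³) = 1.200×10^-5 rad/s.
Angle swept by the target during transfer: ω₂·t = 1.438 rad = 82.39°.
Arrival is 180° from departure on the ellipse, so φ = 180° − 82.39° = 97.6°.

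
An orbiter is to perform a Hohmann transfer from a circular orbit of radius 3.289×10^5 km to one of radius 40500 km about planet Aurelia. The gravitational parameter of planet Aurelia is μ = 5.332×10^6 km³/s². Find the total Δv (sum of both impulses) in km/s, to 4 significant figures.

The Hohmann ellipse has a_t = (r₁ + r₂)/2 = 1.847×10^5 km.
At r₁ the circular-orbit speed is v₁ = √(μ/r₁) = 4.026 km/s.
Transfer-orbit speed at r₁ (vis-viva equation): v_a = √[μ(2/r₁ − 1/a_t)] = 1.885 km/s.
First burn Δv₁ = |v_a − v₁| = 2.141 km/s.
At r₂, v₂ = √(μ/r₂) = 11.474 km/s.
Transfer-orbit speed at r₂: v_p = √[μ(2/r₂ − 1/a_t)] = 15.311 km/s.
Second burn Δv₂ = |v₂ − v_p| = 3.837 km/s.
Total Δv = Δv₁ + Δv₂ = 5.978 km/s.

Δv = 5.978 km/s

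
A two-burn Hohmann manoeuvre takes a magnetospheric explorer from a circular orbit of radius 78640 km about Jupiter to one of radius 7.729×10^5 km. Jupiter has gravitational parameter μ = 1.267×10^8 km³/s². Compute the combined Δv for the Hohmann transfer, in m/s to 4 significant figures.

Δv = 21240 m/s

Semi-major axis of the transfer orbit: a_t = (78640 + 7.729×10^5)/2 = 4.2577×10^5 km.
Circular speed at r₁: v₁ = √(μ/r₁) = √(1.267×10^8/78640) = 40.14 km/s.
Transfer-orbit speed at r₁ (vis-viva equation): v_p = √[μ(2/r₁ − 1/a_t)] = 54.08 km/s.
First burn Δv₁ = |v_p − v₁| = 13.94 km/s.
Circular speed at r₂: v₂ = √(μ/r₂) = 12.8034 km/s.
Transfer-orbit speed at r₂: v_a = √[μ(2/r₂ − 1/a_t)] = 5.50251 km/s.
Second burn Δv₂ = |v₂ − v_a| = 7.301 km/s.
Δv = Δv₁ + Δv₂ = 13.94 + 7.301 = 21.24 km/s.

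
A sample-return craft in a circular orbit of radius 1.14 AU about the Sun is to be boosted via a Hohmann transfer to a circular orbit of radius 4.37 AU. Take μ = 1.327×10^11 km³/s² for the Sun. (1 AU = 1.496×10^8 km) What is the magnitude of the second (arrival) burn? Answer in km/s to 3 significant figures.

Δv₂ = 5.08 km/s

In km: r₁ = 1.14 × 1.496×10^8 = 1.70544×10^8 km; r₂ = 4.37 × 1.496×10^8 = 6.53752×10^8 km.
Semi-major axis of the transfer orbit: a_t = (1.70544×10^8 + 6.53752×10^8)/2 = 4.12148×10^8 km.
On the circular orbit at r = 6.53752×10^8 km, v_c = √(μ/r) = 14.247 km/s.
Vis-viva on the transfer ellipse at r = 6.53752×10^8 km gives v_t = √[μ(2/r − 1/a_t)] = 9.1647 km/s.
Δv₂ = |v_t − v_c| = |9.1647 − 14.247| = 5.082 km/s.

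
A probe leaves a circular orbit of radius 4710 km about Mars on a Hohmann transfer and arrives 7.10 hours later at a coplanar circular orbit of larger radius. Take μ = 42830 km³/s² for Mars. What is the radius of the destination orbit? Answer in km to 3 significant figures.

Transfer time t = 7.10 hours = 25560 s, and t = π√(a_t³/μ).
So a_t = (μ t²/π²)^(1/3) = (42830 × (25560)² / π²)^(1/3) = 14153 km.
Since a_t = (r₁ + r₂)/2, r₂ = 2a_t − r₁ = 2×14153 − 4710 = 23596 km.

r₂ = 23600 km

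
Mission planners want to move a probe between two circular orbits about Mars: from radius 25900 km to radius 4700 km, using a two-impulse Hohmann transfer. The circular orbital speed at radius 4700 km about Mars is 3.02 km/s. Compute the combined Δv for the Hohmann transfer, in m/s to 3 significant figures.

Δv = 1480 m/s

From the circular-orbit relation v² = μ/r at r = 4700 km: μ = v²r = (3.02)² × 4700 = 42865.9 km³/s².
Transfer-ellipse semi-major axis a_t = (r₁ + r₂)/2 = (25900 + 4700)/2 = 15300 km.
Circular speed at r₁: v₁ = √(μ/r₁) = √(42865.9/25900) = 1.2865 km/s.
Transfer-orbit speed at r₁ (vis-viva equation): v_a = √[μ(2/r₁ − 1/a_t)] = 0.71303 km/s.
First burn Δv₁ = |v_a − v₁| = 0.5735 km/s.
At r₂, v₂ = √(μ/r₂) = 3.0200 km/s.
Transfer-orbit speed at r₂: v_p = √[μ(2/r₂ − 1/a_t)] = 3.9293 km/s.
Second burn Δv₂ = |v₂ − v_p| = 0.9093 km/s.
Total Δv = Δv₁ + Δv₂ = 1.483 km/s.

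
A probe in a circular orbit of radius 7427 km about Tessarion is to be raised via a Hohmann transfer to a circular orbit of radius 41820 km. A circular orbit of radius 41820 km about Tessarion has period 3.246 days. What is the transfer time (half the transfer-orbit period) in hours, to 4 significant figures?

From Kepler's third law T² = 4π²r³/μ at r = 41820 km, T = 3.246 days = 3.246 × 86400 s = 2.804544×10^5 s: μ = 4π²r³/T² = 36710.2 km³/s².
Semi-major axis of the transfer orbit: a_t = (7427 + 41820)/2 = 24623.5 km.
Half the transfer-orbit period gives t = π√(a_t³/μ) = 63360 s.
Converting: 63360 s ÷ 3600 s/hour = 17.60 hours.

t = 17.60 hours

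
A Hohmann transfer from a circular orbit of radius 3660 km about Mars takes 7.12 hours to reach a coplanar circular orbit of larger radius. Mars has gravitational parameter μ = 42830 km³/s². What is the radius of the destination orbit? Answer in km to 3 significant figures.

r₂ = 24700 km

Transfer time t = 7.12 hours = 25632 s, and t = π√(a_t³/μ).
So a_t = (μ t²/π²)^(1/3) = (42830 × (25632)² / π²)^(1/3) = 14180 km.
Since a_t = (r₁ + r₂)/2, r₂ = 2a_t − r₁ = 2×14180 − 3660 = 24700 km.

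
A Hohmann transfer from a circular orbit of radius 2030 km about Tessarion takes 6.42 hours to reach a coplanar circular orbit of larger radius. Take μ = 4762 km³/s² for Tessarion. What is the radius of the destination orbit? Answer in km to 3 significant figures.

r₂ = 10700 km

Transfer time t = 6.42 hours = 23112 s, and t = π√(a_t³/μ).
So a_t = (μ t²/π²)^(1/3) = (4762 × (23112)² / π²)^(1/3) = 6363.9 km.
Since a_t = (r₁ + r₂)/2, r₂ = 2a_t − r₁ = 2×6363.9 − 2030 = 10697.8 km.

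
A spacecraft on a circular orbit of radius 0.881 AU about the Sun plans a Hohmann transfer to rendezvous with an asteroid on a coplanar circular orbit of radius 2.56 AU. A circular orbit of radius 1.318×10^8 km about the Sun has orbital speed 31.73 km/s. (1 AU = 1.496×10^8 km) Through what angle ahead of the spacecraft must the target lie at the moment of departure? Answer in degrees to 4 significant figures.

φ = 80.83°

From the circular-orbit relation v² = μ/r at r = 1.318×10^8 km: μ = v²r = (31.73)² × 1.318×10^8 = 1.32695×10^11 km³/s².
In km: r₁ = 0.881 × 1.496×10^8 = 1.317976×10^8 km; r₂ = 2.56 × 1.496×10^8 = 3.82976×10^8 km.
Semi-major axis of the transfer orbit: a_t = (1.317976×10^8 + 3.82976×10^8)/2 = 2.573868×10^8 km.
Transfer time t = π√(a_t³/μ) = 3.5612×10^7 s.
The target's mean motion on its circular orbit is ω₂ = √(μ/r₂³) = 4.8604×10^-8 rad/s.
Angle swept by the target during transfer: ω₂·t = 1.7309 rad = 99.17°.
Arrival is 180° from departure on the ellipse, so φ = 180° − 99.17° = 80.83°.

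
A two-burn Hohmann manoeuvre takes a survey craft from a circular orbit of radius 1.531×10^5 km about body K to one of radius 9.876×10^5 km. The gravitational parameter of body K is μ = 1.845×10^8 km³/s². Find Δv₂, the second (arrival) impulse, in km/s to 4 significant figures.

Δv₂ = 6.587 km/s

Semi-major axis of the transfer orbit: a_t = (1.531×10^5 + 9.876×10^5)/2 = 5.7035×10^5 km.
On the circular orbit at r = 9.876×10^5 km, v_c = √(μ/r) = 13.6681 km/s.
Vis-viva on the transfer ellipse at r = 9.876×10^5 km gives v_t = √[μ(2/r − 1/a_t)] = 7.08149 km/s.
Δv₂ = |v_t − v_c| = |7.08149 − 13.6681| = 6.587 km/s.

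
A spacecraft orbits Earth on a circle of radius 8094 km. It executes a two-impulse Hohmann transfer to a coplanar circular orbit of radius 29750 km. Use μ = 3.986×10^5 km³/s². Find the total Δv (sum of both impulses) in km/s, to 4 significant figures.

Δv = 3.048 km/s

Transfer-ellipse semi-major axis a_t = (r₁ + r₂)/2 = (8094 + 29750)/2 = 18922 km.
At r₁ the circular-orbit speed is v₁ = √(μ/r₁) = 7.0176 km/s.
Transfer-orbit speed at r₁ (v² = μ(2/r − 1/a)): v_p = √[μ(2/r₁ − 1/a_t)] = 8.7993 km/s.
First burn Δv₁ = |v_p − v₁| = 1.782 km/s.
At r₂, v₂ = √(μ/r₂) = 3.660 km/s.
Transfer-orbit speed at r₂: v_a = √[μ(2/r₂ − 1/a_t)] = 2.394 km/s.
Second burn Δv₂ = |v₂ − v_a| = 1.266 km/s.
Δv = Δv₁ + Δv₂ = 1.782 + 1.266 = 3.048 km/s.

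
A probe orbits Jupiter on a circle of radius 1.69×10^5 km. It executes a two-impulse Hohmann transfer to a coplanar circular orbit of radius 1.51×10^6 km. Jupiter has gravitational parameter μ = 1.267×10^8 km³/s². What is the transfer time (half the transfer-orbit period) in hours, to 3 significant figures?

Semi-major axis of the transfer orbit: a_t = (1.690×10^5 + 1.510×10^6)/2 = 8.395×10^5 km.
Half the transfer-orbit period gives t = π√(a_t³/μ) = 2.147×10^5 s.
Converting: 2.147×10^5 s ÷ 3600 s/hour = 59.6 hours.

t = 59.6 hours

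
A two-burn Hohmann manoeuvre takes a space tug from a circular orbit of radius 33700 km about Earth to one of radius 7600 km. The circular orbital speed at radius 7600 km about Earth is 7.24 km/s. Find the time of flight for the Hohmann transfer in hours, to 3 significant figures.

t = 4.10 hours

From the circular-orbit relation v² = μ/r at r = 7600 km: μ = v²r = (7.24)² × 7600 = 3.98374×10^5 km³/s².
Transfer-ellipse semi-major axis a_t = (r₁ + r₂)/2 = (33700 + 7600)/2 = 20650 km.
Transfer time t = π√(a_t³/μ) = π√((20650)³ / 3.98374×10^5) = 14770 s.
Converting: 14770 s ÷ 3600 s/hour = 4.10 hours.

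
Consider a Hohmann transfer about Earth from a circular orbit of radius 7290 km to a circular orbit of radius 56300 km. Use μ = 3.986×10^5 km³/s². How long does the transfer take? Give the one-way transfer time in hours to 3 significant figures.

Transfer-ellipse semi-major axis a_t = (r₁ + r₂)/2 = (7290 + 56300)/2 = 31795 km.
Transfer time t = π√(a_t³/μ) = π√((31795)³ / 3.986×10^5) = 28210 s.
Converting: 28210 s ÷ 3600 s/hour = 7.84 hours.

t = 7.84 hours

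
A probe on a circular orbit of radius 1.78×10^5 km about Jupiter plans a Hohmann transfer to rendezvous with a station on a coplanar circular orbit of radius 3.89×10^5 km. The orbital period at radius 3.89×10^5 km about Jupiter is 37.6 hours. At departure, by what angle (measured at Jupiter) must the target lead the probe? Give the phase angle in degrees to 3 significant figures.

From Kepler's third law T² = 4π²r³/μ at r = 3.89×10^5 km, T = 37.6 hours = 37.6 × 3600 s = 1.3536×10^5 s: μ = 4π²r³/T² = 1.26832×10^8 km³/s².
Transfer-ellipse semi-major axis a_t = (r₁ + r₂)/2 = (1.780×10^5 + 3.890×10^5)/2 = 2.835×10^5 km.
The half-period of the transfer ellipse is t = π√(a_t³/μ) = 42110 s.
Target angular speed ω₂ = √(μ/r₂³) = 4.642×10^-5 rad/s.
Angle swept by the target during transfer: ω₂·t = 1.955 rad = 112.0°.
The probe traverses 180° on the transfer ellipse, so the target must lead by 180° − 112.0° = 68.0°.

φ = 68.0°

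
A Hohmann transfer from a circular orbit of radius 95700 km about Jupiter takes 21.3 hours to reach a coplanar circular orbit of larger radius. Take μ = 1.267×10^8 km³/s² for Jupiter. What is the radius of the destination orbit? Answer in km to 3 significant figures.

Transfer time t = 21.3 hours = 76680 s, and t = π√(a_t³/μ).
So a_t = (μ t²/π²)^(1/3) = (1.267×10^8 × (76680)² / π²)^(1/3) = 4.2262×10^5 km.
Since a_t = (r₁ + r₂)/2, r₂ = 2a_t − r₁ = 2×4.2262×10^5 − 95700 = 7.4954×10^5 km.

r₂ = 7.50×10^5 km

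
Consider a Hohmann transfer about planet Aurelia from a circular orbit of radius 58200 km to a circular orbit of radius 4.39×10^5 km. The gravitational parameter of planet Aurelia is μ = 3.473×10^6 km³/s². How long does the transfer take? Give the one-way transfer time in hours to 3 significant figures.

Transfer-ellipse semi-major axis a_t = (r₁ + r₂)/2 = (58200 + 4.390×10^5)/2 = 2.486×10^5 km.
By Kepler's third law the transfer-orbit period is T = 2π√(a_t³/μ), so t = T/2 = 2.0895×10^5 s.
Converting: 2.0895×10^5 s ÷ 3600 s/hour = 58.0 hours.

t = 58.0 hours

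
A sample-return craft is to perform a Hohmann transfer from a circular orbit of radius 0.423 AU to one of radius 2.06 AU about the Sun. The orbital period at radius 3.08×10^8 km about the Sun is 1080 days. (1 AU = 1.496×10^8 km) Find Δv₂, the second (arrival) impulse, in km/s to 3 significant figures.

From Kepler's third law T² = 4π²r³/μ at r = 3.08×10^8 km, T = 1080 days = 1080 × 86400 s = 9.3312×10^7 s: μ = 4π²r³/T² = 1.32476×10^11 km³/s².
In km: r₁ = 0.423 × 1.496×10^8 = 6.32808×10^7 km; r₂ = 2.06 × 1.496×10^8 = 3.08176×10^8 km.
Semi-major axis of the transfer orbit: a_t = (6.32808×10^7 + 3.08176×10^8)/2 = 1.857284×10^8 km.
On the circular orbit at r = 3.08176×10^8 km, v_c = √(μ/r) = 20.733 km/s.
Vis-viva on the transfer ellipse at r = 3.08176×10^8 km gives v_t = √[μ(2/r − 1/a_t)] = 12.102 km/s.
Δv₂ = |v_t − v_c| = |12.102 − 20.733| = 8.631 km/s.

Δv₂ = 8.63 km/s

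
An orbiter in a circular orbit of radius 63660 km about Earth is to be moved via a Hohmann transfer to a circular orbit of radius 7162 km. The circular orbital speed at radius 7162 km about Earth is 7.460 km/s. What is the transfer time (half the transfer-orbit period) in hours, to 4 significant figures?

t = 9.211 hours

From the circular-orbit relation v² = μ/r at r = 7162 km: μ = v²r = (7.460)² × 7162 = 3.98577×10^5 km³/s².
Semi-major axis of the transfer orbit: a_t = (63660 + 7162)/2 = 35411 km.
By Kepler's third law the transfer-orbit period is T = 2π√(a_t³/μ), so t = T/2 = 33160 s.
Converting: 33160 s ÷ 3600 s/hour = 9.211 hours.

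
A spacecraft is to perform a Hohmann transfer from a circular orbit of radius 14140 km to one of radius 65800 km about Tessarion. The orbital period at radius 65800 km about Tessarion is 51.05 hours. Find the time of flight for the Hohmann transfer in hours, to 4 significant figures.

t = 12.08 hours

From Kepler's third law T² = 4π²r³/μ at r = 65800 km, T = 51.05 hours = 51.05 × 3600 s = 1.8378×10^5 s: μ = 4π²r³/T² = 3.32997×10^5 km³/s².
Semi-major axis of the transfer orbit: a_t = (14140 + 65800)/2 = 39970 km.
Transfer time t = π√(a_t³/μ) = π√((39970)³ / 3.32997×10^5) = 43500 s.
Converting: 43500 s ÷ 3600 s/hour = 12.08 hours.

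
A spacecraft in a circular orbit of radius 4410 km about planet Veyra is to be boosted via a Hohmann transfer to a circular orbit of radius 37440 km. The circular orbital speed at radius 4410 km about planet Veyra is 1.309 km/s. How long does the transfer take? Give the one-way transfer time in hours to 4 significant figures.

t = 30.39 hours

From the circular-orbit relation v² = μ/r at r = 4410 km: μ = v²r = (1.309)² × 4410 = 7556.45 km³/s².
Semi-major axis of the transfer orbit: a_t = (4410 + 37440)/2 = 20925 km.
By Kepler's third law the transfer-orbit period is T = 2π√(a_t³/μ), so t = T/2 = 1.094×10^5 s.
Converting: 1.094×10^5 s ÷ 3600 s/hour = 30.39 hours.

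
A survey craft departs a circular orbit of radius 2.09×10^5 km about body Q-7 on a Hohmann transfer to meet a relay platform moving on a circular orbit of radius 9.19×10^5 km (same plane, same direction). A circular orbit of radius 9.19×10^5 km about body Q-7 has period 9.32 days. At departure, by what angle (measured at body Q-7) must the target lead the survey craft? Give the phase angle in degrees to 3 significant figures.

From Kepler's third law T² = 4π²r³/μ at r = 9.19×10^5 km, T = 9.32 days = 9.32 × 86400 s = 8.05248×10^5 s: μ = 4π²r³/T² = 4.72549×10^7 km³/s².
The Hohmann ellipse has a_t = (r₁ + r₂)/2 = 5.640×10^5 km.
Transfer time t = π√(a_t³/μ) = 1.9357×10^5 s.
Target angular speed ω₂ = √(μ/r₂³) = 7.8028×10^-6 rad/s.
Angle swept by the target during transfer: ω₂·t = 1.5104 rad = 86.54°.
The survey craft traverses 180° on the transfer ellipse, so the target must lead by 180° − 86.54° = 93.5°.

φ = 93.5°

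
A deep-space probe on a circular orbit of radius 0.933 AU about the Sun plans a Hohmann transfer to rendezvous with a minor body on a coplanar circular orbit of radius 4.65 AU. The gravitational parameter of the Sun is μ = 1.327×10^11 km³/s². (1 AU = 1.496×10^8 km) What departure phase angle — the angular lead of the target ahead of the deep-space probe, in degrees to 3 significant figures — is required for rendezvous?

φ = 96.3°

In km: r₁ = 0.933 × 1.496×10^8 = 1.395768×10^8 km; r₂ = 4.65 × 1.496×10^8 = 6.9564×10^8 km.
The Hohmann ellipse has a_t = (r₁ + r₂)/2 = 4.176084×10^8 km.
The half-period of the transfer ellipse is t = π√(a_t³/μ) = 7.35984×10^7 s.
Target angular speed ω₂ = √(μ/r₂³) = 1.98545×10^-8 rad/s.
Angle swept by the target during transfer: ω₂·t = 1.46126 rad = 83.72°.
Arrival is 180° from departure on the ellipse, so φ = 180° − 83.72° = 96.3°.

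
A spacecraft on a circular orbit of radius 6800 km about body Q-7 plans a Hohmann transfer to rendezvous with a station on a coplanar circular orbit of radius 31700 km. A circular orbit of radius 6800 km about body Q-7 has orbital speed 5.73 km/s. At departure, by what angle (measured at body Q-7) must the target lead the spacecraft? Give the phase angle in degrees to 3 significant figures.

φ = 94.8°

From the circular-orbit relation v² = μ/r at r = 6800 km: μ = v²r = (5.73)² × 6800 = 2.23264×10^5 km³/s².
Transfer-ellipse semi-major axis a_t = (r₁ + r₂)/2 = (6800 + 31700)/2 = 19250 km.
Transfer time t = π√(a_t³/μ) = 17757.7 s.
Target angular speed ω₂ = √(μ/r₂³) = 8.37183×10^-5 rad/s.
Angle swept by the target during transfer: ω₂·t = 1.4866 rad = 85.18°.
Arrival is 180° from departure on the ellipse, so φ = 180° − 85.18° = 94.8°.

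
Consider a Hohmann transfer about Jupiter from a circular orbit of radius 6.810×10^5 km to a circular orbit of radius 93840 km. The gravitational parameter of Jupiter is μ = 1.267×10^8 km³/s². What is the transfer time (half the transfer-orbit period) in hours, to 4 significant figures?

t = 18.70 hours

Transfer-ellipse semi-major axis a_t = (r₁ + r₂)/2 = (6.810×10^5 + 93840)/2 = 3.8742×10^5 km.
Half the transfer-orbit period gives t = π√(a_t³/μ) = 67303 s.
Converting: 67303 s ÷ 3600 s/hour = 18.70 hours.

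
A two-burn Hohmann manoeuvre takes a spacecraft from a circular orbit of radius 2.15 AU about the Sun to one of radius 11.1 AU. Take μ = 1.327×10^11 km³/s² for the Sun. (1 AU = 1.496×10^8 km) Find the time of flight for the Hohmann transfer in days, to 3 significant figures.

In km: r₁ = 2.15 × 1.496×10^8 = 3.2164×10^8 km; r₂ = 11.1 × 1.496×10^8 = 1.66056×10^9 km.
The Hohmann ellipse has a_t = (r₁ + r₂)/2 = 9.911×10^8 km.
By Kepler's third law the transfer-orbit period is T = 2π√(a_t³/μ), so t = T/2 = 2.691×10^8 s.
Converting: 2.691×10^8 s ÷ 86400 s/day = 3110 days.

t = 3110 days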